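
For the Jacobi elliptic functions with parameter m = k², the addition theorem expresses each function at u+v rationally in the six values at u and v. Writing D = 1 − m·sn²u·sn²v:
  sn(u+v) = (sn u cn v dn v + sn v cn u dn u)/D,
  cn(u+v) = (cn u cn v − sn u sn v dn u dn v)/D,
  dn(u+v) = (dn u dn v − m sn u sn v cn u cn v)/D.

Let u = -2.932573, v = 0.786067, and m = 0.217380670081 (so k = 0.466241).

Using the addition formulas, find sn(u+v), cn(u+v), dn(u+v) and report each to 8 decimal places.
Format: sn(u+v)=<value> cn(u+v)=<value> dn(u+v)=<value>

sn u = -0.391351570594133, cn u = -0.9202412445622644, dn u = 0.9832125074628291
sn v = 0.6965480238358531, cn v = 0.7175101744856081, dn v = 0.9457967177836189
m = k² = 0.217380670081
D = 1 − m·sn²u·sn²v = 0.9838468504389877
sn(u+v) = (sn u·cn v·dn v + sn v·cn u·dn u)/D = -0.8958100889298956/0.9838468504389877 = -0.9105178194453634
cn(u+v) = (cn u·cn v − sn u·sn v·dn u·dn v)/D = -0.4067909901781606/0.9838468504389877 = -0.4134698301840905
dn(u+v) = (dn u·dn v − m·sn u·sn v·cn u·cn v)/D = 0.8907928582869979/0.9838468504389877 = 0.9054182141148599

sn(u+v)=-0.91051782 cn(u+v)=-0.41346983 dn(u+v)=0.90541821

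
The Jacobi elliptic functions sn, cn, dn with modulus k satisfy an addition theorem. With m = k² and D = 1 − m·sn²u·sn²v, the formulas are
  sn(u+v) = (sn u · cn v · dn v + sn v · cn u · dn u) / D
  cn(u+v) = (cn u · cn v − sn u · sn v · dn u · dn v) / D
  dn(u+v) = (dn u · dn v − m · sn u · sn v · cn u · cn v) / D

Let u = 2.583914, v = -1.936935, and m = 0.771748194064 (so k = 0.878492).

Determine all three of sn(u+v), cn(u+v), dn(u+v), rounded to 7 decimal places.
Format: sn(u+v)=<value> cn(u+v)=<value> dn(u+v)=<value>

sn u = 0.9823426890282028, cn u = -0.1870904629125695, dn u = 0.5052377514658744
sn v = -0.9921316365480219, cn v = 0.1251991044718122, dn v = 0.4902538288391898
m = k² = 0.771748194064
D = 1 − m·sn²u·sn²v = 0.2669387665139443
sn(u+v) = (sn u·cn v·dn v + sn v·cn u·dn u)/D = 0.1540769526856436/0.2669387665139443 = 0.5771996128467724
cn(u+v) = (cn u·cn v − sn u·sn v·dn u·dn v)/D = 0.2179830216303371/0.2669387665139443 = 0.8166030902032737
dn(u+v) = (dn u·dn v − m·sn u·sn v·cn u·cn v)/D = 0.2300765715883936/0.2669387665139443 = 0.8619076749063156

sn(u+v)=0.5771996 cn(u+v)=0.8166031 dn(u+v)=0.8619077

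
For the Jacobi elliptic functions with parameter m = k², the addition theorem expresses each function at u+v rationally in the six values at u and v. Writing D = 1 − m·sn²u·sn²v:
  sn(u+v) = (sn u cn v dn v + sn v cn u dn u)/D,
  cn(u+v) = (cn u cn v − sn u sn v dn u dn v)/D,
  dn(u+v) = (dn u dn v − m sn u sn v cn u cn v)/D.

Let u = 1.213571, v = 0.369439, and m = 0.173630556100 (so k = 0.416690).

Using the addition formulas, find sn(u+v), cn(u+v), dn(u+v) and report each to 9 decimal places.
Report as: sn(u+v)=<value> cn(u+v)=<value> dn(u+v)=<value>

sn(u+v)=0.998330987 cn(u+v)=0.057751533 dn(u+v)=0.909367111

sn u = 0.9227314951683638, cn u = 0.3854433652618187, dn u = 0.9231279126761482
sn v = 0.3597693200347865, cn v = 0.9330412833105014, dn v = 0.9886993015650694
m = k² = 0.1736305561
D = 1 − m·sn²u·sn²v = 0.9808651485155351
sn(u+v) = (sn u·cn v·dn v + sn v·cn u·dn u)/D = 0.9792280722216909/0.9808651485155351 = 0.9983309873978887
cn(u+v) = (cn u·cn v − sn u·sn v·dn u·dn v)/D = 0.05664646630985587/0.9808651485155351 = 0.05775153332299144
dn(u+v) = (dn u·dn v − m·sn u·sn v·cn u·cn v)/D = 0.8919665068382036/0.9808651485155351 = 0.9093671114608641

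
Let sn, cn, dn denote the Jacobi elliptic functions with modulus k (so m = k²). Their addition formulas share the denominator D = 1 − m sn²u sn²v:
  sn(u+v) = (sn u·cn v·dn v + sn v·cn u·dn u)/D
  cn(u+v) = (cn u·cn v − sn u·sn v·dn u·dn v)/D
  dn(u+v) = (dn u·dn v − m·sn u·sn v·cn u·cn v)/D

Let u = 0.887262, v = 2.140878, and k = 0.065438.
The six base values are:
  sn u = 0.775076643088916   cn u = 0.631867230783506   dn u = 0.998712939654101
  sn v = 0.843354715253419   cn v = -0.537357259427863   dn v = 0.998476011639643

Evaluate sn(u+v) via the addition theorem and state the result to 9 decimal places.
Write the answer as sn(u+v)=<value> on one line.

m = k² = 0.004282131844
D = 1 − m·sn²u·sn²v = 0.998170342126198
sn(u+v) = (sn u·cn v·dn v + sn v·cn u·dn u)/D = 0.1163440190134241/0.998170342126198 = 0.116557278956616

sn(u+v)=0.116557279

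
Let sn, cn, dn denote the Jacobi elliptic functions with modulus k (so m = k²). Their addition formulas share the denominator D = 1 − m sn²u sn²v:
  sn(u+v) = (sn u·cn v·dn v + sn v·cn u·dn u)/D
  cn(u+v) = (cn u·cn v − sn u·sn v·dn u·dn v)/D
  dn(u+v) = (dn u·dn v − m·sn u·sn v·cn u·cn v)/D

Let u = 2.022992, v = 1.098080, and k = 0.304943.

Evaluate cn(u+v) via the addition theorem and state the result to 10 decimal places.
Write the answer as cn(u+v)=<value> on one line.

sn u = 0.9230166975783055, cn u = -0.3847598939489911, dn u = 0.9595707671905629
sn v = 0.8828933379724035, cn v = 0.4695735871660025, dn v = 0.9630753101854305
m = k² = 0.092990233249
D = 1 − m·sn²u·sn²v = 0.9382448854264233
cn(u+v) = (cn u·cn v − sn u·sn v·dn u·dn v)/D = -0.9337772591921385/0.9382448854264233 = -0.995238315386868

cn(u+v)=-0.9952383154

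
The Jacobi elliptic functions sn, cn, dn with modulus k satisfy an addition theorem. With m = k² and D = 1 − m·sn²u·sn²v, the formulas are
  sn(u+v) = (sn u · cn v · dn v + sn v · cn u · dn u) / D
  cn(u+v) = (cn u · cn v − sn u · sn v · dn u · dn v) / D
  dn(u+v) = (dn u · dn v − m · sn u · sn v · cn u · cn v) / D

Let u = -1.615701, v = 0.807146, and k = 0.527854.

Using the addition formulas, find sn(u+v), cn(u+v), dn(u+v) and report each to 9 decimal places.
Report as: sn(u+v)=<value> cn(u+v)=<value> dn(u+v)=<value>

sn u = -0.9973381122312421, cn u = 0.07291563543590867, dn u = 0.8502067649495202
sn v = 0.7074017064942711, cn v = 0.7068117328178651, dn v = 0.927668496887282
m = k² = 0.278629845316
D = 1 − m·sn²u·sn²v = 0.861310152355352
sn(u+v) = (sn u·cn v·dn v + sn v·cn u·dn u)/D = -0.6100873993528952/0.861310152355352 = -0.7083248672786925
cn(u+v) = (cn u·cn v − sn u·sn v·dn u·dn v)/D = 0.6079872890951099/0.861310152355352 = 0.7058865931540438
dn(u+v) = (dn u·dn v − m·sn u·sn v·cn u·cn v)/D = 0.7988412241846211/0.861310152355352 = 0.9274722026671781

sn(u+v)=-0.708324867 cn(u+v)=0.705886593 dn(u+v)=0.927472203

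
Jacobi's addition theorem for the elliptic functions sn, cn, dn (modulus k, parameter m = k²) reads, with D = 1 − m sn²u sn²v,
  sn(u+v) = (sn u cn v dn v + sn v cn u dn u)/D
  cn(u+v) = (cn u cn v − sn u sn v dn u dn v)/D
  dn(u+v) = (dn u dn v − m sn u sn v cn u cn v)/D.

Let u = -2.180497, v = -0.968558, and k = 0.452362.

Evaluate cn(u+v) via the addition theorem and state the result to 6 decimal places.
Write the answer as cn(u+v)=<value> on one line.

sn u = -0.8931408564748577, cn u = -0.4497770675516457, dn u = 0.9147488334539997
sn v = -0.8093040381306695, cn v = 0.5873899674538133, dn v = 0.9305761475695867
m = k² = 0.204631379044
D = 1 − m·sn²u·sn²v = 0.8930857586074361
cn(u+v) = (cn u·cn v − sn u·sn v·dn u·dn v)/D = -0.8794924539066159/0.8930857586074361 = -0.9847793959652701

cn(u+v)=-0.984779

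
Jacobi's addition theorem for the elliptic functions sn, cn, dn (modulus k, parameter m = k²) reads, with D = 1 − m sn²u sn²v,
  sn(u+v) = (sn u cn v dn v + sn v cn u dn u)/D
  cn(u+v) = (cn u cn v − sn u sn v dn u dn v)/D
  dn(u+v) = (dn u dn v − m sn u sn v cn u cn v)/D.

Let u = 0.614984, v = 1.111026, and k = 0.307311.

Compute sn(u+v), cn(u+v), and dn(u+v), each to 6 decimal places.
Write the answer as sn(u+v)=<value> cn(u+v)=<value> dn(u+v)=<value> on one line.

sn u = 0.5741735757888356, cn u = 0.8187335982270804, dn u = 0.9843096303532092
sn v = 0.8885593011674532, cn v = 0.4587617772971144, dn v = 0.9619958555092353
m = k² = 0.094440050721
D = 1 − m·sn²u·sn²v = 0.9754180998707624
sn(u+v) = (sn u·cn v·dn v + sn v·cn u·dn u)/D = 0.9694769748311497/0.9754180998707624 = 0.993909150301394
cn(u+v) = (cn u·cn v − sn u·sn v·dn u·dn v)/D = -0.1074935571452117/0.9754180998707624 = -0.1102025451029195
dn(u+v) = (dn u·dn v − m·sn u·sn v·cn u·cn v)/D = 0.9288044064134608/0.9754180998707624 = 0.9522115762835674

sn(u+v)=0.993909 cn(u+v)=-0.110203 dn(u+v)=0.952212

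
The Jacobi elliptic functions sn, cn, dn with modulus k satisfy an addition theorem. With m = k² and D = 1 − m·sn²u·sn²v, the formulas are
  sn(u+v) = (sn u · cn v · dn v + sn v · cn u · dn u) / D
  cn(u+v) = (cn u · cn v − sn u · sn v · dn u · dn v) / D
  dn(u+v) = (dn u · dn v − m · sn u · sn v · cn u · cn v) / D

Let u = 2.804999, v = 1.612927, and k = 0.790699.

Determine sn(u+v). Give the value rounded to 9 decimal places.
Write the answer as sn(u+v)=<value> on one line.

sn u = 0.8570327496628794, cn u = -0.5152619392166321, dn u = 0.735380027491819
sn v = 0.9744718202560221, cn v = 0.2245098472827304, dn v = 0.6374232027892053
m = k² = 0.625204908601
D = 1 − m·sn²u·sn²v = 0.5639304273191504
sn(u+v) = (sn u·cn v·dn v + sn v·cn u·dn u)/D = -0.2465923119416475/0.5639304273191504 = -0.4372743515789957

sn(u+v)=-0.437274352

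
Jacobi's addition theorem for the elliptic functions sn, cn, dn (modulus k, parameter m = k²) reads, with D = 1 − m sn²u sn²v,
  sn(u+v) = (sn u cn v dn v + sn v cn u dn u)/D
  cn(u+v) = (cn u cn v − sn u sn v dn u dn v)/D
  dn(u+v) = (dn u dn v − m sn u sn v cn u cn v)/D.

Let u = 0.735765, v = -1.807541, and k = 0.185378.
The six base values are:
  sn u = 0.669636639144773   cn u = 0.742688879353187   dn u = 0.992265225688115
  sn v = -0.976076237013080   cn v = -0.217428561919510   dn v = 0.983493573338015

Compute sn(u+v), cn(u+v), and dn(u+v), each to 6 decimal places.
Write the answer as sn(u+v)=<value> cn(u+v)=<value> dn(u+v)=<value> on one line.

sn(u+v)=-0.875360 cn(u+v)=0.483472 dn(u+v)=0.986746

m = k² = 0.034365002884
D = 1 − m·sn²u·sn²v = 0.9853187754788773
sn(u+v) = (sn u·cn v·dn v + sn v·cn u·dn u)/D = -0.8625086931385102/0.9853187754788773 = -0.8753600505778651
cn(u+v) = (cn u·cn v − sn u·sn v·dn u·dn v)/D = 0.4763736386196171/0.9853187754788773 = 0.4834715936353629
dn(u+v) = (dn u·dn v − m·sn u·sn v·cn u·cn v)/D = 0.9722593448025519/0.9853187754788773 = 0.9867459841410427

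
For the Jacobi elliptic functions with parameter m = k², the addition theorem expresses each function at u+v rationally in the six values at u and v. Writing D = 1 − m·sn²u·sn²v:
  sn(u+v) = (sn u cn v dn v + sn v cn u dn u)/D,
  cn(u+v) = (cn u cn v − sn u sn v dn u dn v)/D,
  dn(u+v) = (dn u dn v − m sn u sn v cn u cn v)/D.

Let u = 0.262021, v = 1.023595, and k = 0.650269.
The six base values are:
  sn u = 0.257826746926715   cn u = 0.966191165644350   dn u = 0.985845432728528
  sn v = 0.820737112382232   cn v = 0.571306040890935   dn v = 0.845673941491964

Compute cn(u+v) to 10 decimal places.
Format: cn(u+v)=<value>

m = k² = 0.422849772361
D = 1 − m·sn²u·sn²v = 0.9810656594899208
cn(u+v) = (cn u·cn v − sn u·sn v·dn u·dn v)/D = 0.3755724742696834/0.9810656594899208 = 0.382820936230662

cn(u+v)=0.3828209362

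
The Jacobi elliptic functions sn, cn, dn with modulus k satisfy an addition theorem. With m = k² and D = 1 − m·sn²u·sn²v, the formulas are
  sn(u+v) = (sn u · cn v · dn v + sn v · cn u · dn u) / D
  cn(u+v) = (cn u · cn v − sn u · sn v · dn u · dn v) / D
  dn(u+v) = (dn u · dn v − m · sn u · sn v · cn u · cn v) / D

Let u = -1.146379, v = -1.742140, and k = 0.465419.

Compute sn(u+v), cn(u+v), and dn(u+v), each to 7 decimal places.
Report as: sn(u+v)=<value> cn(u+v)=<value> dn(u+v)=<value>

sn u = -0.893315244615359, cn u = 0.4494306105927825, dn u = 0.909471674387888
sn v = -0.997852620630725, cn v = -0.06549921755558858, dn v = 0.8856153025310887
m = k² = 0.216614845561
D = 1 − m·sn²u·sn²v = 0.8278803268742699
sn(u+v) = (sn u·cn v·dn v + sn v·cn u·dn u)/D = -0.3560480455265612/0.8278803268742699 = -0.4300718762950314
cn(u+v) = (cn u·cn v − sn u·sn v·dn u·dn v)/D = -0.7474059304702926/0.8278803268742699 = -0.9027946506377135
dn(u+v) = (dn u·dn v − m·sn u·sn v·cn u·cn v)/D = 0.8111260851482267/0.8278803268742699 = 0.9797624835593084

sn(u+v)=-0.4300719 cn(u+v)=-0.9027947 dn(u+v)=0.9797625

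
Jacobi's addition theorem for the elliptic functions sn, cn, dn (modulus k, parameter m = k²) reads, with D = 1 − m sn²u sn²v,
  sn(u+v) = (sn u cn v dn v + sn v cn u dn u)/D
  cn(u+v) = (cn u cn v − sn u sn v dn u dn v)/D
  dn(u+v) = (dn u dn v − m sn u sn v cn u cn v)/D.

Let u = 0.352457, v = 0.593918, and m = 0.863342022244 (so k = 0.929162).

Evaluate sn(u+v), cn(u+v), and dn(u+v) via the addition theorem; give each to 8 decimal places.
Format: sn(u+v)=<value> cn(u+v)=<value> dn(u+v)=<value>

sn u = 0.3394584133431383, cn u = 0.9406210637714632, dn u = 0.9489548775730964
sn v = 0.5363760744301763, cn v = 0.8439790914346599, dn v = 0.8669585401807306
m = k² = 0.863342022244
D = 1 − m·sn²u·sn²v = 0.971378339290635
sn(u+v) = (sn u·cn v·dn v + sn v·cn u·dn u)/D = 0.7271529933002409/0.971378339290635 = 0.7485785547073824
cn(u+v) = (cn u·cn v − sn u·sn v·dn u·dn v)/D = 0.6440686317292062/0.971378339290635 = 0.6630461125986688
dn(u+v) = (dn u·dn v − m·sn u·sn v·cn u·cn v)/D = 0.6979129671939618/0.971378339290635 = 0.7184769712938258

sn(u+v)=0.74857855 cn(u+v)=0.66304611 dn(u+v)=0.71847697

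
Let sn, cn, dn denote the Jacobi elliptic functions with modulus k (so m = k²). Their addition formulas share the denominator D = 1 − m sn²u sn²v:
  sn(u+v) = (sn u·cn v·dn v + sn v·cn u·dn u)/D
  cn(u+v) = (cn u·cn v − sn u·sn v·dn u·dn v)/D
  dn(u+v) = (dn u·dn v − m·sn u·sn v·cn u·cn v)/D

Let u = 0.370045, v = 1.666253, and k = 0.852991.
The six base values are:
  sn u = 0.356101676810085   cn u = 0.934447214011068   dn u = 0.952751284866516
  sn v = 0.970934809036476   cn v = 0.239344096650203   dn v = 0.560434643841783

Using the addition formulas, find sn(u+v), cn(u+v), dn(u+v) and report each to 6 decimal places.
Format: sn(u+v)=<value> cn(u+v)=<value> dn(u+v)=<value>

m = k² = 0.727593646081
D = 1 − m·sn²u·sn²v = 0.9130204657656843
sn(u+v) = (sn u·cn v·dn v + sn v·cn u·dn u)/D = 0.9121854790012983/0.9130204657656843 = 0.9990854676366036
cn(u+v) = (cn u·cn v − sn u·sn v·dn u·dn v)/D = 0.03903873468952466/0.9130204657656843 = 0.04275778709602714
dn(u+v) = (dn u·dn v − m·sn u·sn v·cn u·cn v)/D = 0.4776908429231879/0.9130204657656843 = 0.5231983956926783

sn(u+v)=0.999085 cn(u+v)=0.042758 dn(u+v)=0.523198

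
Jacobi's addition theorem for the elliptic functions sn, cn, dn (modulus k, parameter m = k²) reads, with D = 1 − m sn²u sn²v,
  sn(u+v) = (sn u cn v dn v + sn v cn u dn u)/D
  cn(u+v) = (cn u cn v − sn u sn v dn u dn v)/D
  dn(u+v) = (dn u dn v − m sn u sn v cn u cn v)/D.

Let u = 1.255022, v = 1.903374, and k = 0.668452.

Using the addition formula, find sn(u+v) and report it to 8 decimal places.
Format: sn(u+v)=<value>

sn(u+v)=0.44163842

sn u = 0.9118048325384955, cn u = 0.410623851425421, dn u = 0.7927877873532694
sn v = 0.9976618782339244, cn v = -0.06834308098672613, dn v = 0.7451570021626907
m = k² = 0.446828076304
D = 1 − m·sn²u·sn²v = 0.630247611055945
sn(u+v) = (sn u·cn v·dn v + sn v·cn u·dn u)/D = 0.2783415585626897/0.630247611055945 = 0.4416384190593659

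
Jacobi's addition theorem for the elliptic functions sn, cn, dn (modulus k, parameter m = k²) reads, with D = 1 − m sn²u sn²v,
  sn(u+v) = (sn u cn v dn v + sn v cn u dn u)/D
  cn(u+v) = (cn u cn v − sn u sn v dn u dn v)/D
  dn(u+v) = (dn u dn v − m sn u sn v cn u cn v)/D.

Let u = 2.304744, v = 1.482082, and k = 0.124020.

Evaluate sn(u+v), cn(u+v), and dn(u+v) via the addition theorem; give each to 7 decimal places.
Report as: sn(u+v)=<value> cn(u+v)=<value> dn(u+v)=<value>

sn u = 0.7497453310456323, cn u = -0.6617264832053159, dn u = 0.9956676575831423
sn v = 0.9955779783253213, cn v = 0.09393875171443379, dn v = 0.9923481086377866
m = k² = 0.0153809604
D = 1 − m·sn²u·sn²v = 0.9914303801452241
sn(u+v) = (sn u·cn v·dn v + sn v·cn u·dn u)/D = -0.5860549490893549/0.9914303801452241 = -0.5911206281610111
cn(u+v) = (cn u·cn v − sn u·sn v·dn u·dn v)/D = -0.7996710544485009/0.9914303801452241 = -0.8065831655585998
dn(u+v) = (dn u·dn v − m·sn u·sn v·cn u·cn v)/D = 0.9887625841484783/0.9914303801452241 = 0.9973091443936234

sn(u+v)=-0.5911206 cn(u+v)=-0.8065832 dn(u+v)=0.9973091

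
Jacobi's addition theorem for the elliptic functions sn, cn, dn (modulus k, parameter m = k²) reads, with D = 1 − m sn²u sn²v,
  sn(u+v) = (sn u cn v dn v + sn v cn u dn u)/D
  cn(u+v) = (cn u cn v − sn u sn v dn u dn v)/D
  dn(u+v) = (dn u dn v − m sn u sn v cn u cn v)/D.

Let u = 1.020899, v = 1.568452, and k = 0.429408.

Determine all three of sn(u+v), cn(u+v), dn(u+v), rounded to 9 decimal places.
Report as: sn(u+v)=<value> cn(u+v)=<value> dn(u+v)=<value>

sn u = 0.8384531013535923, cn u = 0.5449737579283453, dn u = 0.9329374580275776
sn v = 0.9971645421449999, cn v = 0.07525208228848425, dn v = 0.9036885271978903
m = k² = 0.184391230464
D = 1 − m·sn²u·sn²v = 0.8711063661644562
sn(u+v) = (sn u·cn v·dn v + sn v·cn u·dn u)/D = 0.5640033471764251/0.8711063661644562 = 0.6474563487117794
cn(u+v) = (cn u·cn v − sn u·sn v·dn u·dn v)/D = -0.6638723714284489/0.8711063661644562 = -0.7621025367447681
dn(u+v) = (dn u·dn v − m·sn u·sn v·cn u·cn v)/D = 0.8367625064103937/0.8711063661644562 = 0.9605744360412829

sn(u+v)=0.647456349 cn(u+v)=-0.762102537 dn(u+v)=0.960574436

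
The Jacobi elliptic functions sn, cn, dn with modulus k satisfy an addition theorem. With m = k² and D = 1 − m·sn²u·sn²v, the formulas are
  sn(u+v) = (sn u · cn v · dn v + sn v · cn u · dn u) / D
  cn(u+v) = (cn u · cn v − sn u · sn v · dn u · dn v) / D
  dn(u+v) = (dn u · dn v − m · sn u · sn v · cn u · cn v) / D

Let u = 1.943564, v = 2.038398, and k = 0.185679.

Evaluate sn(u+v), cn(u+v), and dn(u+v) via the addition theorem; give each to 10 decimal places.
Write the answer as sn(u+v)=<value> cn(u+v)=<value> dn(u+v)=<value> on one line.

sn(u+v)=-0.7243235477 cn(u+v)=-0.6894602224 dn(u+v)=0.9909147240

sn u = 0.9383493614503878, cn u = -0.3456884086365197, dn u = 0.984704671434371
sn v = 0.9020029882189071, cn v = -0.4317297873023845, dn v = 0.9858749618520874
m = k² = 0.034476691041
D = 1 − m·sn²u·sn²v = 0.9753014956265334
sn(u+v) = (sn u·cn v·dn v + sn v·cn u·dn u)/D = -0.7064338393604675/0.9753014956265334 = -0.72432354767041
cn(u+v) = (cn u·cn v − sn u·sn v·dn u·dn v)/D = -0.6724315860946614/0.9753014956265334 = -0.6894602224132668
dn(u+v) = (dn u·dn v − m·sn u·sn v·cn u·cn v)/D = 0.9664406123164421/0.9753014956265334 = 0.9909147239598981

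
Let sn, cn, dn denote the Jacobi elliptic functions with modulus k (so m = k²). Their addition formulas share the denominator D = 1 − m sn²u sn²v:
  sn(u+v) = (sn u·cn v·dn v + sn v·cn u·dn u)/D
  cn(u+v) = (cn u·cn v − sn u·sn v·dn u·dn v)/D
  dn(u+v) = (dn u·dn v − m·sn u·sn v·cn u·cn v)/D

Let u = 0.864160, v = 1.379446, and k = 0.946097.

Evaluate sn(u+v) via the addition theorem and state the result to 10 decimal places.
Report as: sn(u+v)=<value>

sn(u+v)=0.9947492744

sn u = 0.7050844604459115, cn u = 0.7091233345742459, dn u = 0.7449876182253397
sn v = 0.8953905044687077, cn v = 0.4452817585611083, dn v = 0.531391646994696
m = k² = 0.895099533409
D = 1 − m·sn²u·sn²v = 0.6432380031484636
sn(u+v) = (sn u·cn v·dn v + sn v·cn u·dn u)/D = 0.6398605369154426/0.6432380031484636 = 0.9947492744264342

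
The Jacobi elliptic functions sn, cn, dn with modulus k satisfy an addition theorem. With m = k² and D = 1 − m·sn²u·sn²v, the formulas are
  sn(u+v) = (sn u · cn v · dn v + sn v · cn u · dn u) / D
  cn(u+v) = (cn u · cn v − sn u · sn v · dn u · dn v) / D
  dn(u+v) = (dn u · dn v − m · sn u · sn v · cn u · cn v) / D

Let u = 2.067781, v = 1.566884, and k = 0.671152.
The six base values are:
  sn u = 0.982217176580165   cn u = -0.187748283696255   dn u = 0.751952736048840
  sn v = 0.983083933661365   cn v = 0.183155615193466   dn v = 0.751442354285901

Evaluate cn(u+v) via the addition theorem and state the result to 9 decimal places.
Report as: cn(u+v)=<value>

m = k² = 0.450445007104
D = 1 − m·sn²u·sn²v = 0.5800108956471009
cn(u+v) = (cn u·cn v − sn u·sn v·dn u·dn v)/D = -0.5799996845644054/0.5800108956471009 = -0.9999806709101852

cn(u+v)=-0.999980671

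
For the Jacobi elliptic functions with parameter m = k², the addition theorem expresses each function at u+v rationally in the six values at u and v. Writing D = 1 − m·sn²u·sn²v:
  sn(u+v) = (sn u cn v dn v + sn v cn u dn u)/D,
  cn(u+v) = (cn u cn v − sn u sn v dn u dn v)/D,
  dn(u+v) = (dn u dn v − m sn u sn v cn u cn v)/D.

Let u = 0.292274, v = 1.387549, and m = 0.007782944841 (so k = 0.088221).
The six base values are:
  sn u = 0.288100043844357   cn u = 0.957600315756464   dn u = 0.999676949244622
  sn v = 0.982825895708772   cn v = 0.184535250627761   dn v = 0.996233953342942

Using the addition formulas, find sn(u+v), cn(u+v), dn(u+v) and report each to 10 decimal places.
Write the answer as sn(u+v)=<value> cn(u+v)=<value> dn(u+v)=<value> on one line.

m = k² = 0.007782944841
D = 1 − m·sn²u·sn²v = 0.9993760011590832
sn(u+v) = (sn u·cn v·dn v + sn v·cn u·dn u)/D = 0.9938147408089823/0.9993760011590832 = 0.9944352672631213
cn(u+v) = (cn u·cn v − sn u·sn v·dn u·dn v)/D = -0.1052836770040596/0.9993760011590832 = -0.105349414916859
dn(u+v) = (dn u·dn v − m·sn u·sn v·cn u·cn v)/D = 0.9955226909309825/0.9993760011590832 = 0.9961442838094655

sn(u+v)=0.9944352673 cn(u+v)=-0.1053494149 dn(u+v)=0.9961442838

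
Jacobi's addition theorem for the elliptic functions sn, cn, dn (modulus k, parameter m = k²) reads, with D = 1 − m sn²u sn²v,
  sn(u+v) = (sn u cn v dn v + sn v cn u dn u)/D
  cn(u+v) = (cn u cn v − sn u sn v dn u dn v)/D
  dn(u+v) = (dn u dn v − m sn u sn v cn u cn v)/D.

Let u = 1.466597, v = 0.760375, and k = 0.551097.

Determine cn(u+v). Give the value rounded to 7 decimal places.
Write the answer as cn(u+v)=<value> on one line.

cn(u+v)=-0.4184810

sn u = 0.978276922752247, cn u = 0.2073023454049521, dn u = 0.8422254565899852
sn v = 0.6747707153917882, cn v = 0.738027426082293, dn v = 0.9282871746028997
m = k² = 0.303707903409
D = 1 − m·sn²u·sn²v = 0.8676596850862661
cn(u+v) = (cn u·cn v − sn u·sn v·dn u·dn v)/D = -0.3630991112526197/0.8676596850862661 = -0.4184810214116597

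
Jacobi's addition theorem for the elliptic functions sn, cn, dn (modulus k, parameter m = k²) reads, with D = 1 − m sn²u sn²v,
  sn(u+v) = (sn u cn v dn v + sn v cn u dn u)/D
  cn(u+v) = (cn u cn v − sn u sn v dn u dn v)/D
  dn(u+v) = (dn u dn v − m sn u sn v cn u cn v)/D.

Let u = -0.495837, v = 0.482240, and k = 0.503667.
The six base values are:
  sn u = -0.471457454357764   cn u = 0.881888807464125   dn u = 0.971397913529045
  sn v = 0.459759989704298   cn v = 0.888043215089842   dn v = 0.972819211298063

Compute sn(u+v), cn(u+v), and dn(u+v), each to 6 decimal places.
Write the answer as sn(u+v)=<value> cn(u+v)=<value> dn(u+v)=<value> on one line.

sn(u+v)=-0.013596 cn(u+v)=0.999908 dn(u+v)=0.999977

m = k² = 0.253680446889
D = 1 − m·sn²u·sn²v = 0.988081149931495
sn(u+v) = (sn u·cn v·dn v + sn v·cn u·dn u)/D = -0.01343442042505135/0.988081149931495 = -0.01359647476928669
cn(u+v) = (cn u·cn v − sn u·sn v·dn u·dn v)/D = 0.9879898153310025/0.988081149931495 = 0.999907563664686
dn(u+v) = (dn u·dn v − m·sn u·sn v·cn u·cn v)/D = 0.9880579809284524/0.988081149931495 = 0.9999765515180164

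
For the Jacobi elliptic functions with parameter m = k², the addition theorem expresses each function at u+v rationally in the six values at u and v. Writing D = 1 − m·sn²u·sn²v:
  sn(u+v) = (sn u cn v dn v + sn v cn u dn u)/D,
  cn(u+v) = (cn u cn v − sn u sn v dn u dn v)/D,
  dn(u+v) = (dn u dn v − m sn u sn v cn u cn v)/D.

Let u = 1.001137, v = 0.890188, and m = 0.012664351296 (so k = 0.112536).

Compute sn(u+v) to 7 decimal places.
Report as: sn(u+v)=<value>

sn u = 0.8411496540028821, cn u = 0.5408024219350646, dn u = 0.9955096970003775
sn v = 0.7763904224118371, cn v = 0.6302522605966353, dn v = 0.9961757655566959
m = k² = 0.012664351296
D = 1 − m·sn²u·sn²v = 0.9945988053515143
sn(u+v) = (sn u·cn v·dn v + sn v·cn u·dn u)/D = 0.9460975649140658/0.9945988053515143 = 0.9512353723164718

sn(u+v)=0.9512354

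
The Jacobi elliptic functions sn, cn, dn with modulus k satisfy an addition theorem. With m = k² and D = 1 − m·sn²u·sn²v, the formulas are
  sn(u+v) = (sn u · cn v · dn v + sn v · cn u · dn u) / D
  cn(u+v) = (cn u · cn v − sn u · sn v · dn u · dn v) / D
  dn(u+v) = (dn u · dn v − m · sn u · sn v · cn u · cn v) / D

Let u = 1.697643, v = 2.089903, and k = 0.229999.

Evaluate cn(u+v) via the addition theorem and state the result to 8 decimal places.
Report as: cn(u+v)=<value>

sn u = 0.9947397218714729, cn u = -0.1024347876996132, dn u = 0.9734760032108939
sn v = 0.8845078348160817, cn v = -0.4665253370921745, dn v = 0.9790882633710755
m = k² = 0.052899540001
D = 1 − m·sn²u·sn²v = 0.9590480878501816
cn(u+v) = (cn u·cn v − sn u·sn v·dn u·dn v)/D = -0.7908181057410228/0.9590480878501816 = -0.824586499633959

cn(u+v)=-0.82458650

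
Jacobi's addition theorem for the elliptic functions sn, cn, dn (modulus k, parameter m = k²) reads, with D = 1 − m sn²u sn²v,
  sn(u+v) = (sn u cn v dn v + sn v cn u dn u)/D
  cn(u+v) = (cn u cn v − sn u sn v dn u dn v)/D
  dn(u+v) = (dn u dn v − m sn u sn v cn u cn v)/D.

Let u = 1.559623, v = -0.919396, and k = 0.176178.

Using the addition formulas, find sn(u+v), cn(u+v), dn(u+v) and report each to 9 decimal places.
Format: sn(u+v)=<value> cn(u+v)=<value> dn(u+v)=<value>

sn(u+v)=0.596374610 cn(u+v)=0.802706250 dn(u+v)=0.994465031

sn u = 0.9997306382458944, cn u = 0.02320885504407123, dn u = 0.9843668174693233
sn v = -0.7931748647800776, cn v = 0.608993952253309, dn v = 0.9901882362501919
m = k² = 0.031038687684
D = 1 − m·sn²u·sn²v = 0.9804832615837355
sn(u+v) = (sn u·cn v·dn v + sn v·cn u·dn u)/D = 0.5847353231086155/0.9804832615837355 = 0.5963746103774539
cn(u+v) = (cn u·cn v − sn u·sn v·dn u·dn v)/D = 0.7870400422818035/0.9804832615837355 = 0.8027062501918993
dn(u+v) = (dn u·dn v − m·sn u·sn v·cn u·cn v)/D = 0.975056316830051/0.9804832615837355 = 0.9944650306983124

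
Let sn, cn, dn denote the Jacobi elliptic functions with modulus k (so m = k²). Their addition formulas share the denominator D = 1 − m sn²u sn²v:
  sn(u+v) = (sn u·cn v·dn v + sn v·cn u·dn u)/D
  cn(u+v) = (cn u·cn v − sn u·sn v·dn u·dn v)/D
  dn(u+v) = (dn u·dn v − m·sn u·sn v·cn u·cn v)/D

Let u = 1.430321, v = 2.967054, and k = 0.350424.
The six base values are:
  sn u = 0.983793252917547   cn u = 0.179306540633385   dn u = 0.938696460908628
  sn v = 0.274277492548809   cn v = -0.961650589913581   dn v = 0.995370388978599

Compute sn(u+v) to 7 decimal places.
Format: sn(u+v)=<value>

sn(u+v)=-0.9035995

m = k² = 0.122796979776
D = 1 − m·sn²u·sn²v = 0.9910592138818462
sn(u+v) = (sn u·cn v·dn v + sn v·cn u·dn u)/D = -0.8955205916579001/0.9910592138818462 = -0.9035994813571895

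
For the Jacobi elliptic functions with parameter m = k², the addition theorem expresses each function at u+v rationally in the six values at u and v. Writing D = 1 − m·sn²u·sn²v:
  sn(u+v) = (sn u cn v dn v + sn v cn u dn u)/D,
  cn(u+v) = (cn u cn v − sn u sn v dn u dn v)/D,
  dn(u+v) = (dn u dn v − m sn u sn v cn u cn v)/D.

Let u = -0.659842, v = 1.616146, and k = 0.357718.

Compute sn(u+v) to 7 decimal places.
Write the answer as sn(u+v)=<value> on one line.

sn(u+v)=0.8080357

sn u = -0.6085540620778296, cn u = 0.7935124154848323, dn u = 0.9760177974078712
sn v = 0.9999656607276409, cn v = 0.008287180795218483, dn v = 0.9338343646389082
m = k² = 0.127962167524
D = 1 − m·sn²u·sn²v = 0.9526139954263849
sn(u+v) = (sn u·cn v·dn v + sn v·cn u·dn u)/D = 0.7697461336538539/0.9526139954263849 = 0.8080357178768088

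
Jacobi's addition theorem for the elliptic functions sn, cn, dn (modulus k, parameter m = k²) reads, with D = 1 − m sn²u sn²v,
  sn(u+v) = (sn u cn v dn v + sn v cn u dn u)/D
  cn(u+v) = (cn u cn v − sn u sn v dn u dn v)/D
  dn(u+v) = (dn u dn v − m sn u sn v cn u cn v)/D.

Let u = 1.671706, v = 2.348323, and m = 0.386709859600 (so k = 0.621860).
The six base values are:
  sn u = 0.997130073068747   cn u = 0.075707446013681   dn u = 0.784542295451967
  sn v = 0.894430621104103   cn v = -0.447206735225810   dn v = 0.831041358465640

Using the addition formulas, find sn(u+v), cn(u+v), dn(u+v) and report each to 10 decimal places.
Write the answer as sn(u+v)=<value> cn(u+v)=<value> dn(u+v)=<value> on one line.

sn(u+v)=-0.4584835661 cn(u+v)=-0.8887028860 dn(u+v)=0.9584940327

m = k² = 0.3867098596
D = 1 − m·sn²u·sn²v = 0.6924029314430578
sn(u+v) = (sn u·cn v·dn v + sn v·cn u·dn u)/D = -0.3174553651738552/0.6924029314430578 = -0.4584835660823055
cn(u+v) = (cn u·cn v − sn u·sn v·dn u·dn v)/D = -0.6153404834668966/0.6924029314430578 = -0.8887028860268499
dn(u+v) = (dn u·dn v − m·sn u·sn v·cn u·cn v)/D = 0.6636640780380358/0.6924029314430578 = 0.9584940327373738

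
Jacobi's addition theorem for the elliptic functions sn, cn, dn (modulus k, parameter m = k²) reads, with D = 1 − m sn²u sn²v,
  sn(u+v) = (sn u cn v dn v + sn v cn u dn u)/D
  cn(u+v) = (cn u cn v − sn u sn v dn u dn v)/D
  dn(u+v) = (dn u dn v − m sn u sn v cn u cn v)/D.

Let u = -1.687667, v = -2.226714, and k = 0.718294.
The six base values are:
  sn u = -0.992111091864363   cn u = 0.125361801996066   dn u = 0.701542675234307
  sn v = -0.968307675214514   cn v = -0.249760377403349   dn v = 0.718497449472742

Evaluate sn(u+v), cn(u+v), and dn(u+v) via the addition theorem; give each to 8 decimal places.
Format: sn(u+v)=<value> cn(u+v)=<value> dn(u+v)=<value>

m = k² = 0.515946270436
D = 1 − m·sn²u·sn²v = 0.5238411767958927
sn(u+v) = (sn u·cn v·dn v + sn v·cn u·dn u)/D = 0.09287709224541082/0.5238411767958927 = 0.1773000985021822
cn(u+v) = (cn u·cn v − sn u·sn v·dn u·dn v)/D = -0.5155418743835879/0.5238411767958927 = -0.9841568345904612
dn(u+v) = (dn u·dn v − m·sn u·sn v·cn u·cn v)/D = 0.519575736910615/0.5238411767958927 = 0.9918573795375012

sn(u+v)=0.17730010 cn(u+v)=-0.98415683 dn(u+v)=0.99185738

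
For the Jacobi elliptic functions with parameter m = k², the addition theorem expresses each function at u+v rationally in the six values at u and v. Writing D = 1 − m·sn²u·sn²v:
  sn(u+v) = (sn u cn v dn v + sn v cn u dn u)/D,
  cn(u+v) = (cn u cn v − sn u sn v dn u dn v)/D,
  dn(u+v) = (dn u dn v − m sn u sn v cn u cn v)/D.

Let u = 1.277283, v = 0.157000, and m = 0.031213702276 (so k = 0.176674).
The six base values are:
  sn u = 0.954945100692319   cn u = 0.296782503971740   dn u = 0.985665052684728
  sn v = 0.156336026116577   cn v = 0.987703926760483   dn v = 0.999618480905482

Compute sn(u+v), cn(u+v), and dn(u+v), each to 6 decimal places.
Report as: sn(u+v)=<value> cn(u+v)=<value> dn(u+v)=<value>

m = k² = 0.031213702276
D = 1 − m·sn²u·sn²v = 0.9993043028399531
sn(u+v) = (sn u·cn v·dn v + sn v·cn u·dn u)/D = 0.9885758631422861/0.9993043028399531 = 0.9892640913611825
cn(u+v) = (cn u·cn v − sn u·sn v·dn u·dn v)/D = 0.1460371613217975/0.9993043028399531 = 0.1461388296905859
dn(u+v) = (dn u·dn v − m·sn u·sn v·cn u·cn v)/D = 0.9839230116646578/0.9993043028399531 = 0.9846080006544726

sn(u+v)=0.989264 cn(u+v)=0.146139 dn(u+v)=0.984608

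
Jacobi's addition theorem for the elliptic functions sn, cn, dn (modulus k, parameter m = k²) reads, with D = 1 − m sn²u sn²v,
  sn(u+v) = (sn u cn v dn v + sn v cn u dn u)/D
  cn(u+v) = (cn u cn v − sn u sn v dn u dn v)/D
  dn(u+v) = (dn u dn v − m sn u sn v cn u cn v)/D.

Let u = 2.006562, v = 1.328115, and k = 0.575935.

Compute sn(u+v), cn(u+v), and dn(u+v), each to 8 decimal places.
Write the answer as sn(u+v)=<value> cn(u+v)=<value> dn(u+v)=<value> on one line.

sn u = 0.9748773112097151, cn u = -0.2227425152244545, dn u = 0.8274998314256725
sn v = 0.9447849593894534, cn v = 0.3276909832623854, dn v = 0.8389978548312783
m = k² = 0.331701124225
D = 1 − m·sn²u·sn²v = 0.7186073100405121
sn(u+v) = (sn u·cn v·dn v + sn v·cn u·dn u)/D = 0.09388280914054709/0.7186073100405121 = 0.1306454969616916
cn(u+v) = (cn u·cn v − sn u·sn v·dn u·dn v)/D = -0.7124482326397759/0.7186073100405121 = -0.9914291473038467
dn(u+v) = (dn u·dn v − m·sn u·sn v·cn u·cn v)/D = 0.7165702047632274/0.7186073100405121 = 0.9971652037923607

sn(u+v)=0.13064550 cn(u+v)=-0.99142915 dn(u+v)=0.99716520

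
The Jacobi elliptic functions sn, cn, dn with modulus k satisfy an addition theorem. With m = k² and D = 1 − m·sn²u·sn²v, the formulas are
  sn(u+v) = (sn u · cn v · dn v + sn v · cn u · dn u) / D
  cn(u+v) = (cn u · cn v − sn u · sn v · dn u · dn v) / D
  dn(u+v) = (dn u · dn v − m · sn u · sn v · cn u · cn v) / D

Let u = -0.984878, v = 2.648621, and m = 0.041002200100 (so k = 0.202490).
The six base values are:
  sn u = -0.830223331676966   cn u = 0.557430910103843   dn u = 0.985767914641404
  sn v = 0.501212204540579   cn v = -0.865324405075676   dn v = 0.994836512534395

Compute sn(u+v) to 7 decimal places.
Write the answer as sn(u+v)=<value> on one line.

sn(u+v)=0.9971977

m = k² = 0.0410022001
D = 1 − m·sn²u·sn²v = 0.9929002949931418
sn(u+v) = (sn u·cn v·dn v + sn v·cn u·dn u)/D = 0.9901178528463312/0.9929002949931418 = 0.9971976620806324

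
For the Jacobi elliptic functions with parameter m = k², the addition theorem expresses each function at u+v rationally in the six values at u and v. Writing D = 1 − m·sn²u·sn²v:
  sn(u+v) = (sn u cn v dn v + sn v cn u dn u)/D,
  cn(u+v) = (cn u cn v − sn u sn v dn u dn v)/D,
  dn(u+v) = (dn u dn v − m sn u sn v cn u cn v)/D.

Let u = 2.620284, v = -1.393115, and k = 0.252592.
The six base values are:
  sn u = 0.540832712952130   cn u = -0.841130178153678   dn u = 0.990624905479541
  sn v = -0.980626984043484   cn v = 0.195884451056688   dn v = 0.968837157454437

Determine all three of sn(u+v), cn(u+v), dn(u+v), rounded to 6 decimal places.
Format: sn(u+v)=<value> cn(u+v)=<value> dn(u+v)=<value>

sn(u+v)=0.936549 cn(u+v)=0.350537 dn(u+v)=0.971616

m = k² = 0.063802718464
D = 1 − m·sn²u·sn²v = 0.9820537890811896
sn(u+v) = (sn u·cn v·dn v + sn v·cn u·dn u)/D = 0.9197413493146914/0.9820537890811896 = 0.9365488525584757
cn(u+v) = (cn u·cn v − sn u·sn v·dn u·dn v)/D = 0.3442462708723399/0.9820537890811896 = 0.3505370833041813
dn(u+v) = (dn u·dn v − m·sn u·sn v·cn u·cn v)/D = 0.9541789058071827/0.9820537890811896 = 0.9716157265682091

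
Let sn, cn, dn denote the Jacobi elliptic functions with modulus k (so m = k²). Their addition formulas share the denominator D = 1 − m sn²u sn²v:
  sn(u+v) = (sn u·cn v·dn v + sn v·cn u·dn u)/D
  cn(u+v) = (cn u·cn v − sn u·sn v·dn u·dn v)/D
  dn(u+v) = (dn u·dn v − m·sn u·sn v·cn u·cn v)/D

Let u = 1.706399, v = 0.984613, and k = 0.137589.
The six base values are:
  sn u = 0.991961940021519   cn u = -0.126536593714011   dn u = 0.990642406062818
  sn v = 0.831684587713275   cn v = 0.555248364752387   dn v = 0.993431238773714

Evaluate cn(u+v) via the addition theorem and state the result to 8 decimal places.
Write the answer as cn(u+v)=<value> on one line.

m = k² = 0.018930732921
D = 1 − m·sn²u·sn²v = 0.9871152868630663
cn(u+v) = (cn u·cn v − sn u·sn v·dn u·dn v)/D = -0.8821701703932487/0.9871152868630663 = -0.8936850458437123

cn(u+v)=-0.89368505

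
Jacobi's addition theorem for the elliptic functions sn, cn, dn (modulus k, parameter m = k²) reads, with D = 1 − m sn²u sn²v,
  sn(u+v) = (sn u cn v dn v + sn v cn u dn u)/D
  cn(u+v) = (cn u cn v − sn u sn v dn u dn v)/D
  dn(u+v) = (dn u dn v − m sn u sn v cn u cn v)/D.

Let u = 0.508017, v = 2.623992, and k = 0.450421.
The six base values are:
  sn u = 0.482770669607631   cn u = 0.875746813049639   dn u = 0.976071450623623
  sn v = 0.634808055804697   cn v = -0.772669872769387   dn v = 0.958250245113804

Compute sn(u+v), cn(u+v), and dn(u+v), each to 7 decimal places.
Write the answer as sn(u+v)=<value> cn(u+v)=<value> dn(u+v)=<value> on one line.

sn(u+v)=0.1887768 cn(u+v)=-0.9820200 dn(u+v)=0.9963785

m = k² = 0.202879077241
D = 1 − m·sn²u·sn²v = 0.9809452228663566
sn(u+v) = (sn u·cn v·dn v + sn v·cn u·dn u)/D = 0.1851797461276093/0.9809452228663566 = 0.1887768468727617
cn(u+v) = (cn u·cn v − sn u·sn v·dn u·dn v)/D = -0.9633078385897419/0.9809452228663566 = -0.9820200110409043
dn(u+v) = (dn u·dn v − m·sn u·sn v·cn u·cn v)/D = 0.9773927023471436/0.9809452228663566 = 0.9963784720732597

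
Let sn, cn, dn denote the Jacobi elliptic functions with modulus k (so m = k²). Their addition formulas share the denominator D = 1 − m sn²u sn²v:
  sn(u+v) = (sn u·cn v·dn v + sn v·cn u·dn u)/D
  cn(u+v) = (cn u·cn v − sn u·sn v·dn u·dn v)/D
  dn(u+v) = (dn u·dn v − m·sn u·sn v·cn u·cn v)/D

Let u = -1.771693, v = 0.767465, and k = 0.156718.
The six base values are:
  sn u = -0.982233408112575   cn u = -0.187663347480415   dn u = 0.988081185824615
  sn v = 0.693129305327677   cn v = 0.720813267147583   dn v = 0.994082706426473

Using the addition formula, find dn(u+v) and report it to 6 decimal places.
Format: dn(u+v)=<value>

dn(u+v)=0.991257

m = k² = 0.024560531524
D = 1 − m·sn²u·sn²v = 0.9886159790481341
dn(u+v) = (dn u·dn v − m·sn u·sn v·cn u·cn v)/D = 0.9799725425307399/0.9886159790481341 = 0.9912570333672774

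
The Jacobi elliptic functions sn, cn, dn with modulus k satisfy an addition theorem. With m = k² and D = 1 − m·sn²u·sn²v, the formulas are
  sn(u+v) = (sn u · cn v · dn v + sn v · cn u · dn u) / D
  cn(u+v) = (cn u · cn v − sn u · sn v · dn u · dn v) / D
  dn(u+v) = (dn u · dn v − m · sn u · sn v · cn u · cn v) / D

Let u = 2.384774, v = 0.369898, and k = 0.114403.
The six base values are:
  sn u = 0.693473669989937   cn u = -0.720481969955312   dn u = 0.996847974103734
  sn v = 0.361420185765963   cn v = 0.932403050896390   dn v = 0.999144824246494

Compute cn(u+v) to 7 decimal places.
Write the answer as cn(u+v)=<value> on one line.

m = k² = 0.013088046409
D = 1 − m·sn²u·sn²v = 0.9991778338569633
cn(u+v) = (cn u·cn v − sn u·sn v·dn u·dn v)/D = -0.9214112986116966/0.9991778338569633 = -0.9221694751322923

cn(u+v)=-0.9221695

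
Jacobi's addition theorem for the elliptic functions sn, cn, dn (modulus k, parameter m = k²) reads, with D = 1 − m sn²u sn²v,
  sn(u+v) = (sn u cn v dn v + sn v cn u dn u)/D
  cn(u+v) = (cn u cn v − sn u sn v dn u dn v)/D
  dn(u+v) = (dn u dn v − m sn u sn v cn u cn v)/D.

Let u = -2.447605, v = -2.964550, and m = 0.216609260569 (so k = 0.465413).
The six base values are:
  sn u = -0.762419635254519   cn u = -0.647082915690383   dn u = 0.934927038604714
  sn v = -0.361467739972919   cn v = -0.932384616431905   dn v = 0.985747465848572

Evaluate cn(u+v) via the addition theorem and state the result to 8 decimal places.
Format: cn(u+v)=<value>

m = k² = 0.216609260569
D = 1 − m·sn²u·sn²v = 0.9835485473291911
cn(u+v) = (cn u·cn v − sn u·sn v·dn u·dn v)/D = 0.349345777815587/0.9835485473291911 = 0.3551891553947483

cn(u+v)=0.35518916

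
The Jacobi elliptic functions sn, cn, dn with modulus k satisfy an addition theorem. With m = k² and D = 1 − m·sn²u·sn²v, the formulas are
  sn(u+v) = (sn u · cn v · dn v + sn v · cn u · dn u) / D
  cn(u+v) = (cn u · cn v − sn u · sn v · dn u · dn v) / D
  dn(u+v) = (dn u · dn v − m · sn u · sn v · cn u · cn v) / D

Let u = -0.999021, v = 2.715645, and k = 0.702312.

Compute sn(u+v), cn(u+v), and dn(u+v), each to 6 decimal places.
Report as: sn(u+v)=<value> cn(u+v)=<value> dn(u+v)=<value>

sn(u+v)=0.995591 cn(u+v)=0.093797 dn(u+v)=0.714911

sn u = -0.8030610982939298, cn u = 0.595896696086618, dn u = 0.8257751660339307
sn v = 0.7941508264100273, cn v = -0.6077207129202284, dn v = 0.8300146059301326
m = k² = 0.493242145344
D = 1 − m·sn²u·sn²v = 0.7993850290610044
sn(u+v) = (sn u·cn v·dn v + sn v·cn u·dn u)/D = 0.7958608371886714/0.7993850290610044 = 0.9955913711863322
cn(u+v) = (cn u·cn v − sn u·sn v·dn u·dn v)/D = 0.07497968068890401/0.7993850290610044 = 0.09379670366979314
dn(u+v) = (dn u·dn v − m·sn u·sn v·cn u·cn v)/D = 0.5714889118647706/0.7993850290610044 = 0.7149107014626839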